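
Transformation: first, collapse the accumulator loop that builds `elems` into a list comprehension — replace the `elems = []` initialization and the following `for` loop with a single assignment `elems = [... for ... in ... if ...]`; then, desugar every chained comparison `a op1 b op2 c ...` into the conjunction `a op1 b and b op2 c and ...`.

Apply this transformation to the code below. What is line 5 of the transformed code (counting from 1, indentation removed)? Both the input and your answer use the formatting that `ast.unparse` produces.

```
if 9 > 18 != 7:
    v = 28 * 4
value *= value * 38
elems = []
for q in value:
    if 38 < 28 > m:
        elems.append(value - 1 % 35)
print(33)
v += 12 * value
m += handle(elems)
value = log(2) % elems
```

Transformed code:
if 9 > 18 and 18 != 7:
    v = 28 * 4
value *= value * 38
elems = [value - 1 % 35 for q in value if 38 < 28 and 28 > m]
print(33)
v += 12 * value
m += handle(elems)
value = log(2) % elems

print(33)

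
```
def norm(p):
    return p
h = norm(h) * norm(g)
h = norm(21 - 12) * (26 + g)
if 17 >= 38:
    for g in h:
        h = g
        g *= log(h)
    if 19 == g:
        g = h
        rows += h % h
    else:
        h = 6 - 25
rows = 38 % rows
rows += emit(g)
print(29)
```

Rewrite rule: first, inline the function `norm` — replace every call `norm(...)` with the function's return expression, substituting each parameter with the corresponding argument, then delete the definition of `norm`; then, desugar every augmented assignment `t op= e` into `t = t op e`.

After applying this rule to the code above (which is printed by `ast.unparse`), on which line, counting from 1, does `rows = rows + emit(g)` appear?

Transformed code:
h = h * g
h = (21 - 12) * (26 + g)
if 17 >= 38:
    for g in h:
        h = g
        g = g * log(h)
    if 19 == g:
        g = h
        rows = rows + h % h
    else:
        h = 6 - 25
rows = 38 % rows
rows = rows + emit(g)
print(29)

13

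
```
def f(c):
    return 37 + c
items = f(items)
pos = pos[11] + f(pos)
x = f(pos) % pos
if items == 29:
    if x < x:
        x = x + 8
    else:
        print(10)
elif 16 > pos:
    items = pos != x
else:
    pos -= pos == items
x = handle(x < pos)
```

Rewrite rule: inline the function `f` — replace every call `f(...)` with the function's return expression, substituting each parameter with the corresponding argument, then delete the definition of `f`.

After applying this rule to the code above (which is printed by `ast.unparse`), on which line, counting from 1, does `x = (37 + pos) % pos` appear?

3

Transformed code:
items = 37 + items
pos = pos[11] + (37 + pos)
x = (37 + pos) % pos
if items == 29:
    if x < x:
        x = x + 8
    else:
        print(10)
elif 16 > pos:
    items = pos != x
else:
    pos -= pos == items
x = handle(x < pos)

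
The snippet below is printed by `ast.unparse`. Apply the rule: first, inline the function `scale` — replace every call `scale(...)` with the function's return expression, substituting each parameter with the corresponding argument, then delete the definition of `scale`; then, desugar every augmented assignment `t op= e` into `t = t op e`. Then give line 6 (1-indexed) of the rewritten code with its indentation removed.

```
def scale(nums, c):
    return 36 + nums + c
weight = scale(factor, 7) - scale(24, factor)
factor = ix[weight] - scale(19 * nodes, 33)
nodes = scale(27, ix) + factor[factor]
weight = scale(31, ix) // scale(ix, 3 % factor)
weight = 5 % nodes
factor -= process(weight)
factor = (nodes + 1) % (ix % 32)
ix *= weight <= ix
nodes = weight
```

factor = factor - process(weight)

Transformed code:
weight = 36 + factor + 7 - (36 + 24 + factor)
factor = ix[weight] - (36 + 19 * nodes + 33)
nodes = 36 + 27 + ix + factor[factor]
weight = (36 + 31 + ix) // (36 + ix + 3 % factor)
weight = 5 % nodes
factor = factor - process(weight)
factor = (nodes + 1) % (ix % 32)
ix = ix * (weight <= ix)
nodes = weight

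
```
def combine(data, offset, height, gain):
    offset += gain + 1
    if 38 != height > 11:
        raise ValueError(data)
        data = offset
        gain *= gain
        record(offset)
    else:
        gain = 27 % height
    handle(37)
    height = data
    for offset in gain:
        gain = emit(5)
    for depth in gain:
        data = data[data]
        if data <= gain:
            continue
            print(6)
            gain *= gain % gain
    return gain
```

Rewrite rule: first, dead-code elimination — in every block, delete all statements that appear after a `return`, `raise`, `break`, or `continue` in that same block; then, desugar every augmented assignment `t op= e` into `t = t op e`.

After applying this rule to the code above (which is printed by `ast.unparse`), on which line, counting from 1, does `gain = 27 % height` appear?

Transformed code:
def combine(data, offset, height, gain):
    offset = offset + (gain + 1)
    if 38 != height > 11:
        raise ValueError(data)
    else:
        gain = 27 % height
    handle(37)
    height = data
    for offset in gain:
        gain = emit(5)
    for depth in gain:
        data = data[data]
        if data <= gain:
            continue
    return gain

6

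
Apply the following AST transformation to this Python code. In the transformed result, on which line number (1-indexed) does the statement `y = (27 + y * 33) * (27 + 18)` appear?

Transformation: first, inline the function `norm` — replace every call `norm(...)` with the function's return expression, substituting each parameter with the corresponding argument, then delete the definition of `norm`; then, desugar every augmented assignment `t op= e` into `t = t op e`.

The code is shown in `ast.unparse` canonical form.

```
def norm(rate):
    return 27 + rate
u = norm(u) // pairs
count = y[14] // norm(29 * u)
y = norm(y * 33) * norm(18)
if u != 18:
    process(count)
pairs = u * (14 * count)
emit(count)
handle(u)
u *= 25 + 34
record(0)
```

3

Transformed code:
u = (27 + u) // pairs
count = y[14] // (27 + 29 * u)
y = (27 + y * 33) * (27 + 18)
if u != 18:
    process(count)
pairs = u * (14 * count)
emit(count)
handle(u)
u = u * (25 + 34)
record(0)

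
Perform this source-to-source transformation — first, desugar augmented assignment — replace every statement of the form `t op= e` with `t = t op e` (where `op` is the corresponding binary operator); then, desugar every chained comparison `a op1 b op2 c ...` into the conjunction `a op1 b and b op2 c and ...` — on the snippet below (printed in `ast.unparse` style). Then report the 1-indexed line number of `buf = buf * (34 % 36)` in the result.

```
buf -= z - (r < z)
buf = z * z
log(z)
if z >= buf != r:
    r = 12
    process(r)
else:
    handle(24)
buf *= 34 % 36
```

9

Transformed code:
buf = buf - (z - (r < z))
buf = z * z
log(z)
if z >= buf and buf != r:
    r = 12
    process(r)
else:
    handle(24)
buf = buf * (34 % 36)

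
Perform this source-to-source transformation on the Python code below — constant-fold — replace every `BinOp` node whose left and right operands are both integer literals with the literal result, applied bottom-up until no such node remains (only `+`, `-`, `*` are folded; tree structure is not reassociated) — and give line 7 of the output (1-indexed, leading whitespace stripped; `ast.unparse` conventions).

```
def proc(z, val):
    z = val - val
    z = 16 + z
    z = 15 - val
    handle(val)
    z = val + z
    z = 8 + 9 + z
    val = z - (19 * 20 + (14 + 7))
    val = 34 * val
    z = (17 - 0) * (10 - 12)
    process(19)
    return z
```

z = 17 + z

Transformed code:
def proc(z, val):
    z = val - val
    z = 16 + z
    z = 15 - val
    handle(val)
    z = val + z
    z = 17 + z
    val = z - 401
    val = 34 * val
    z = -34
    process(19)
    return z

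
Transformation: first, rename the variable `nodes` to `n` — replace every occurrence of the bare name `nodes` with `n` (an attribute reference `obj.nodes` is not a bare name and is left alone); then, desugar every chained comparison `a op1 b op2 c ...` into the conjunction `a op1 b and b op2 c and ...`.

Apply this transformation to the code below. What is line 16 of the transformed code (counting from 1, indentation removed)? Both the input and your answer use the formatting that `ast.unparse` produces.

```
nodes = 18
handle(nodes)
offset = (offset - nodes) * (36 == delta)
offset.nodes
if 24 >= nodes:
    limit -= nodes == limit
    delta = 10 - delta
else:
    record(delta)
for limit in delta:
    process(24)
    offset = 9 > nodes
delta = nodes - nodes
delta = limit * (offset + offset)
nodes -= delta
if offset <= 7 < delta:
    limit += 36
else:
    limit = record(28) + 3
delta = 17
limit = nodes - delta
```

Transformed code:
n = 18
handle(n)
offset = (offset - n) * (36 == delta)
offset.nodes
if 24 >= n:
    limit -= n == limit
    delta = 10 - delta
else:
    record(delta)
for limit in delta:
    process(24)
    offset = 9 > n
delta = n - n
delta = limit * (offset + offset)
n -= delta
if offset <= 7 and 7 < delta:
    limit += 36
else:
    limit = record(28) + 3
delta = 17
limit = n - delta

if offset <= 7 and 7 < delta:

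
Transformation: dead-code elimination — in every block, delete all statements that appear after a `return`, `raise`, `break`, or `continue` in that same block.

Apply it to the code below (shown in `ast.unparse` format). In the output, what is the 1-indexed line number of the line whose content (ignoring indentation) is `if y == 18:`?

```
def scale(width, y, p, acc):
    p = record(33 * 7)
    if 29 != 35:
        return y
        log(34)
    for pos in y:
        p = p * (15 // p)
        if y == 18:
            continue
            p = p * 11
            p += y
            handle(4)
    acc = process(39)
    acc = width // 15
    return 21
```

Transformed code:
def scale(width, y, p, acc):
    p = record(33 * 7)
    if 29 != 35:
        return y
    for pos in y:
        p = p * (15 // p)
        if y == 18:
            continue
    acc = process(39)
    acc = width // 15
    return 21

7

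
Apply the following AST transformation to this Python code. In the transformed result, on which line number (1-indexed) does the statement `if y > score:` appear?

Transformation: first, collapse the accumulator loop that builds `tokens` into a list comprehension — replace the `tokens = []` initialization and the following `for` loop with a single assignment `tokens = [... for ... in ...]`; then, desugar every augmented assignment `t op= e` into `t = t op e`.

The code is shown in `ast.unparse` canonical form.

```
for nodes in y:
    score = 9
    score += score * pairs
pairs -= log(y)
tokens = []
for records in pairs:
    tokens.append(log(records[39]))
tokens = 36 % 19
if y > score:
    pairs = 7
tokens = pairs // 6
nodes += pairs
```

7

Transformed code:
for nodes in y:
    score = 9
    score = score + score * pairs
pairs = pairs - log(y)
tokens = [log(records[39]) for records in pairs]
tokens = 36 % 19
if y > score:
    pairs = 7
tokens = pairs // 6
nodes = nodes + pairs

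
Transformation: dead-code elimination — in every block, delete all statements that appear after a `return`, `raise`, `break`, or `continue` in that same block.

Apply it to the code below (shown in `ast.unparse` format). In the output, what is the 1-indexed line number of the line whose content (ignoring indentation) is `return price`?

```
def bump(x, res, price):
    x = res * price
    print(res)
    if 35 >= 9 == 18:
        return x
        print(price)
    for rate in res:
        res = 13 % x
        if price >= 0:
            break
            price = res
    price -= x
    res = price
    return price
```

Transformed code:
def bump(x, res, price):
    x = res * price
    print(res)
    if 35 >= 9 == 18:
        return x
    for rate in res:
        res = 13 % x
        if price >= 0:
            break
    price -= x
    res = price
    return price

12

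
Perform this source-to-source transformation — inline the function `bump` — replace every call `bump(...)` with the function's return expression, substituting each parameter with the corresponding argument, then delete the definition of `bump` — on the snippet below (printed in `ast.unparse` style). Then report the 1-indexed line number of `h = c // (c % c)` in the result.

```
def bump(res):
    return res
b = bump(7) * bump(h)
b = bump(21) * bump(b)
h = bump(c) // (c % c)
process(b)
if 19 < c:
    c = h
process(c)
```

Transformed code:
b = 7 * h
b = 21 * b
h = c // (c % c)
process(b)
if 19 < c:
    c = h
process(c)

3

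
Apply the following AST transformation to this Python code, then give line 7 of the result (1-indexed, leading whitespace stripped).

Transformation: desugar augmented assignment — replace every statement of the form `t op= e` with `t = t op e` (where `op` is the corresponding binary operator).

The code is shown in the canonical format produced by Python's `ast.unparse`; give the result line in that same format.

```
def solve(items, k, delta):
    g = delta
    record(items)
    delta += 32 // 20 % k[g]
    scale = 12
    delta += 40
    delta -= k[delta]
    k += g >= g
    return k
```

Transformed code:
def solve(items, k, delta):
    g = delta
    record(items)
    delta = delta + 32 // 20 % k[g]
    scale = 12
    delta = delta + 40
    delta = delta - k[delta]
    k = k + (g >= g)
    return k

delta = delta - k[delta]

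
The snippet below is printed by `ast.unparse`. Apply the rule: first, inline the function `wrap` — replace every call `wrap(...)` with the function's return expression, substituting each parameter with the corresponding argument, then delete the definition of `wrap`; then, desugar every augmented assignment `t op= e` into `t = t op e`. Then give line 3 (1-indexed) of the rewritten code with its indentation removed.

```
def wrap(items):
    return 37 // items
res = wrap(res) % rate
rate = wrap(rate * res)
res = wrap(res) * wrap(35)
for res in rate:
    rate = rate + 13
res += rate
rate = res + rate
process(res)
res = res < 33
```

Transformed code:
res = 37 // res % rate
rate = 37 // (rate * res)
res = 37 // res * (37 // 35)
for res in rate:
    rate = rate + 13
res = res + rate
rate = res + rate
process(res)
res = res < 33

res = 37 // res * (37 // 35)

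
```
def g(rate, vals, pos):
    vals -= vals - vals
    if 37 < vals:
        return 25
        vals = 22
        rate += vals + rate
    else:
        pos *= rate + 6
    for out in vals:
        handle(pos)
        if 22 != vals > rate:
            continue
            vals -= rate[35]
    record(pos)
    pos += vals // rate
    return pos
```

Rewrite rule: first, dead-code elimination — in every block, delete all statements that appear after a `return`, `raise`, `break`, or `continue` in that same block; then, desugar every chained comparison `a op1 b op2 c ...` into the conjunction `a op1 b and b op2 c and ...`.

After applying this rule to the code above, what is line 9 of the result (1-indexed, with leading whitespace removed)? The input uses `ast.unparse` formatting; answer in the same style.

Transformed code:
def g(rate, vals, pos):
    vals -= vals - vals
    if 37 < vals:
        return 25
    else:
        pos *= rate + 6
    for out in vals:
        handle(pos)
        if 22 != vals and vals > rate:
            continue
    record(pos)
    pos += vals // rate
    return pos

if 22 != vals and vals > rate:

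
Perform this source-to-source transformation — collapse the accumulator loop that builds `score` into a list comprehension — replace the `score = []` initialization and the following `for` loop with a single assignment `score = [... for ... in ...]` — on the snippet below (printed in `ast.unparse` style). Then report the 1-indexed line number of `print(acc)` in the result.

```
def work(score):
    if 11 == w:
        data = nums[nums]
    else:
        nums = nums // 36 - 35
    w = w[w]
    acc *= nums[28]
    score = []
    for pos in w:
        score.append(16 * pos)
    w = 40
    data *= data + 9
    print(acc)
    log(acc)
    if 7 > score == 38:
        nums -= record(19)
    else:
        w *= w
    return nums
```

11

Transformed code:
def work(score):
    if 11 == w:
        data = nums[nums]
    else:
        nums = nums // 36 - 35
    w = w[w]
    acc *= nums[28]
    score = [16 * pos for pos in w]
    w = 40
    data *= data + 9
    print(acc)
    log(acc)
    if 7 > score == 38:
        nums -= record(19)
    else:
        w *= w
    return nums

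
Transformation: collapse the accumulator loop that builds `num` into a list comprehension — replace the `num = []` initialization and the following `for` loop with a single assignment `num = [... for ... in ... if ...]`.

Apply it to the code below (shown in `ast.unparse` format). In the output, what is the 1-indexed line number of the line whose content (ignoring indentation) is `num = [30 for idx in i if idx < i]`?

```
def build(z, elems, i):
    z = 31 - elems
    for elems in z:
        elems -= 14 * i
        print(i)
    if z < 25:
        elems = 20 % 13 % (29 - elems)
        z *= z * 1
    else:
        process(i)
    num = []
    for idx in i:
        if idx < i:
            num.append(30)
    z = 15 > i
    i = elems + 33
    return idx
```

11

Transformed code:
def build(z, elems, i):
    z = 31 - elems
    for elems in z:
        elems -= 14 * i
        print(i)
    if z < 25:
        elems = 20 % 13 % (29 - elems)
        z *= z * 1
    else:
        process(i)
    num = [30 for idx in i if idx < i]
    z = 15 > i
    i = elems + 33
    return idx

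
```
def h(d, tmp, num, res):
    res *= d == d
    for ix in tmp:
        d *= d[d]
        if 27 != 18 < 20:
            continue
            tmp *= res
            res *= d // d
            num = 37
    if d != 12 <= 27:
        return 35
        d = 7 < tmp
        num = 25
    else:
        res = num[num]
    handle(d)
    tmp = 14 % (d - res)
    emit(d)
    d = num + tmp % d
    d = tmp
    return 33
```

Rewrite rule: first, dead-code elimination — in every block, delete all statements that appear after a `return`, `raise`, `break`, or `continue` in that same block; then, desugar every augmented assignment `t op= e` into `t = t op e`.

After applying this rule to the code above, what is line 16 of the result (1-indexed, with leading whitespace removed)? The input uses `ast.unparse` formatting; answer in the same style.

return 33

Transformed code:
def h(d, tmp, num, res):
    res = res * (d == d)
    for ix in tmp:
        d = d * d[d]
        if 27 != 18 < 20:
            continue
    if d != 12 <= 27:
        return 35
    else:
        res = num[num]
    handle(d)
    tmp = 14 % (d - res)
    emit(d)
    d = num + tmp % d
    d = tmp
    return 33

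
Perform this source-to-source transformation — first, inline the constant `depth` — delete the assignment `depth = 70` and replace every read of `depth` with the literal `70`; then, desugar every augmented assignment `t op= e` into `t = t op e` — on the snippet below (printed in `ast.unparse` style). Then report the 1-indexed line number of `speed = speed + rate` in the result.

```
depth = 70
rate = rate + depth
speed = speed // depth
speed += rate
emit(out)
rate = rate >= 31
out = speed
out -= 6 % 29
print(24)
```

Transformed code:
rate = rate + 70
speed = speed // 70
speed = speed + rate
emit(out)
rate = rate >= 31
out = speed
out = out - 6 % 29
print(24)

3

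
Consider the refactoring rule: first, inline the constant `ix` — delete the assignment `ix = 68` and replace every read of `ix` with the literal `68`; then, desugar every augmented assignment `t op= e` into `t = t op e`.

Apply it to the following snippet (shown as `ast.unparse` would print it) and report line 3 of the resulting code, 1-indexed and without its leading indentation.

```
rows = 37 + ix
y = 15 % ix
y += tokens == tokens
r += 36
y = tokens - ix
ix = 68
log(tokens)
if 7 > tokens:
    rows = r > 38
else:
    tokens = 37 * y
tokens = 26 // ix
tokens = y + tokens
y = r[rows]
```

Transformed code:
rows = 37 + 68
y = 15 % 68
y = y + (tokens == tokens)
r = r + 36
y = tokens - 68
log(tokens)
if 7 > tokens:
    rows = r > 38
else:
    tokens = 37 * y
tokens = 26 // 68
tokens = y + tokens
y = r[rows]

y = y + (tokens == tokens)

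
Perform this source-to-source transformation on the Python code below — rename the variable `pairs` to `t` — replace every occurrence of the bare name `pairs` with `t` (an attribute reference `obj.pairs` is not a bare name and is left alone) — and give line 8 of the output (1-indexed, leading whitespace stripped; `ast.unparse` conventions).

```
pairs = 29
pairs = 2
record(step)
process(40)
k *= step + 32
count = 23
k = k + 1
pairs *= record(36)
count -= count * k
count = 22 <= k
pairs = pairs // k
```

Transformed code:
t = 29
t = 2
record(step)
process(40)
k *= step + 32
count = 23
k = k + 1
t *= record(36)
count -= count * k
count = 22 <= k
t = t // k

t *= record(36)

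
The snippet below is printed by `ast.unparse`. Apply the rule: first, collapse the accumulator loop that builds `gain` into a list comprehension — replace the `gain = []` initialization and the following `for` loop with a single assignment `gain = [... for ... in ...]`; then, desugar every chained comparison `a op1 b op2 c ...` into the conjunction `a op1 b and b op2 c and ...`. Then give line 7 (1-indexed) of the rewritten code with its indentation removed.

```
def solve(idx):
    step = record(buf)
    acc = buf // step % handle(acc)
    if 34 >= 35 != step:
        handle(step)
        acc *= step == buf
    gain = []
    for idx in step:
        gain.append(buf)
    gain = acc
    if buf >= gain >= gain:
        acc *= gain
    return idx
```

gain = [buf for idx in step]

Transformed code:
def solve(idx):
    step = record(buf)
    acc = buf // step % handle(acc)
    if 34 >= 35 and 35 != step:
        handle(step)
        acc *= step == buf
    gain = [buf for idx in step]
    gain = acc
    if buf >= gain and gain >= gain:
        acc *= gain
    return idx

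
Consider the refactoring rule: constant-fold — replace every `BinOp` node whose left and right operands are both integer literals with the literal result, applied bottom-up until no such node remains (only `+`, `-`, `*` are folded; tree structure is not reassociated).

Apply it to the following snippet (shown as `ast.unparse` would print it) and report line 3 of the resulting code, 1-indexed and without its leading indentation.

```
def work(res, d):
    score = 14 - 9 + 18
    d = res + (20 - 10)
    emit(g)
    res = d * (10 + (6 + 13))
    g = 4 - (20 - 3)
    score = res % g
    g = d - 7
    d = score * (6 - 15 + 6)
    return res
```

d = res + 10

Transformed code:
def work(res, d):
    score = 23
    d = res + 10
    emit(g)
    res = d * 29
    g = -13
    score = res % g
    g = d - 7
    d = score * -3
    return res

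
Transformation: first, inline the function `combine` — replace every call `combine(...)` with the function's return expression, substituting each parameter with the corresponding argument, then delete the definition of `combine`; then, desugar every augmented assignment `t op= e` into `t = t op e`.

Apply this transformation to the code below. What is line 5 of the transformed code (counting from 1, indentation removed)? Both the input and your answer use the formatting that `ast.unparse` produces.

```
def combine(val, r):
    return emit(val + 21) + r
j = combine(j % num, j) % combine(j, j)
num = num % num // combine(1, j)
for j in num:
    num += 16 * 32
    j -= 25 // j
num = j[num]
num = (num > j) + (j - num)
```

Transformed code:
j = (emit(j % num + 21) + j) % (emit(j + 21) + j)
num = num % num // (emit(1 + 21) + j)
for j in num:
    num = num + 16 * 32
    j = j - 25 // j
num = j[num]
num = (num > j) + (j - num)

j = j - 25 // j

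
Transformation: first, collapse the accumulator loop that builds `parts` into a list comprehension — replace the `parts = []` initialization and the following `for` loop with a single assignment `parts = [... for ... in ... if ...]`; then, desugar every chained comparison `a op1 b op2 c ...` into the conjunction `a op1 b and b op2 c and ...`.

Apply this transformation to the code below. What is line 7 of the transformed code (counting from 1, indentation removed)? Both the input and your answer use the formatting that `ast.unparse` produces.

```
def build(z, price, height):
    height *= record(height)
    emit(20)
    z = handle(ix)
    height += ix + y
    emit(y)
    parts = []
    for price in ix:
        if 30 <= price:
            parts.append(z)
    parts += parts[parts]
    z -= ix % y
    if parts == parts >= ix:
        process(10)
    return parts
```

parts = [z for price in ix if 30 <= price]

Transformed code:
def build(z, price, height):
    height *= record(height)
    emit(20)
    z = handle(ix)
    height += ix + y
    emit(y)
    parts = [z for price in ix if 30 <= price]
    parts += parts[parts]
    z -= ix % y
    if parts == parts and parts >= ix:
        process(10)
    return parts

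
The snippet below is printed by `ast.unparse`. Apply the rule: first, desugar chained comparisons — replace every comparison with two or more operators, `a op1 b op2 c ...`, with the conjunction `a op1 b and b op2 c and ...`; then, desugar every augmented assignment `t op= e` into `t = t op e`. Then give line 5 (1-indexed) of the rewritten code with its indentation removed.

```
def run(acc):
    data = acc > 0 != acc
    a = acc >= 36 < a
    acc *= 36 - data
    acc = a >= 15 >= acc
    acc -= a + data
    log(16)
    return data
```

acc = a >= 15 and 15 >= acc

Transformed code:
def run(acc):
    data = acc > 0 and 0 != acc
    a = acc >= 36 and 36 < a
    acc = acc * (36 - data)
    acc = a >= 15 and 15 >= acc
    acc = acc - (a + data)
    log(16)
    return data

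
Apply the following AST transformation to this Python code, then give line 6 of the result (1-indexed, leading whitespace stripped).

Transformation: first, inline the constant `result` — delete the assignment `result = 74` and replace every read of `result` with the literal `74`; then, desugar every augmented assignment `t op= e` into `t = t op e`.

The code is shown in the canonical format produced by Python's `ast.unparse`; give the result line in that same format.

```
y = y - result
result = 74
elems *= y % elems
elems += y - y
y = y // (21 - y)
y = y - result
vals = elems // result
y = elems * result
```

vals = elems // 74

Transformed code:
y = y - 74
elems = elems * (y % elems)
elems = elems + (y - y)
y = y // (21 - y)
y = y - 74
vals = elems // 74
y = elems * 74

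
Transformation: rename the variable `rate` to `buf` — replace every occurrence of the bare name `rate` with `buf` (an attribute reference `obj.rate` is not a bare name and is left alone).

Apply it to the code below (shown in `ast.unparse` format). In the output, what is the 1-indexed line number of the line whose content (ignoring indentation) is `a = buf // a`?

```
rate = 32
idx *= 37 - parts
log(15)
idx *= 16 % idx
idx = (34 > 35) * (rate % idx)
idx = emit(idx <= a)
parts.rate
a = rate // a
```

Transformed code:
buf = 32
idx *= 37 - parts
log(15)
idx *= 16 % idx
idx = (34 > 35) * (buf % idx)
idx = emit(idx <= a)
parts.rate
a = buf // a

8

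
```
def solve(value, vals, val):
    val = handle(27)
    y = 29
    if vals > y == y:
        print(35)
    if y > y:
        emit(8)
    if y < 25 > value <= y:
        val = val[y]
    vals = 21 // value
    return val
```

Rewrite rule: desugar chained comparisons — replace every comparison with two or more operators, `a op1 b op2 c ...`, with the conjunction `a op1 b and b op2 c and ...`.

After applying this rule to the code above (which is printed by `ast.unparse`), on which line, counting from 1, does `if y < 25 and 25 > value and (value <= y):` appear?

Transformed code:
def solve(value, vals, val):
    val = handle(27)
    y = 29
    if vals > y and y == y:
        print(35)
    if y > y:
        emit(8)
    if y < 25 and 25 > value and (value <= y):
        val = val[y]
    vals = 21 // value
    return val

8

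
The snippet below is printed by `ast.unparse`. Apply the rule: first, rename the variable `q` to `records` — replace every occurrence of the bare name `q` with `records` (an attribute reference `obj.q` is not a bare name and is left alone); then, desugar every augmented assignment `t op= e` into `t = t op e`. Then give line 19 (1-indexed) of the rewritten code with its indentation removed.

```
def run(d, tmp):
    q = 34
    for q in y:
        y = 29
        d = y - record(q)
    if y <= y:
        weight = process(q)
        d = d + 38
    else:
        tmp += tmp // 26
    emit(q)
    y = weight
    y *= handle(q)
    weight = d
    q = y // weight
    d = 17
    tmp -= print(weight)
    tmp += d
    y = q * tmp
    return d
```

y = records * tmp

Transformed code:
def run(d, tmp):
    records = 34
    for records in y:
        y = 29
        d = y - record(records)
    if y <= y:
        weight = process(records)
        d = d + 38
    else:
        tmp = tmp + tmp // 26
    emit(records)
    y = weight
    y = y * handle(records)
    weight = d
    records = y // weight
    d = 17
    tmp = tmp - print(weight)
    tmp = tmp + d
    y = records * tmp
    return d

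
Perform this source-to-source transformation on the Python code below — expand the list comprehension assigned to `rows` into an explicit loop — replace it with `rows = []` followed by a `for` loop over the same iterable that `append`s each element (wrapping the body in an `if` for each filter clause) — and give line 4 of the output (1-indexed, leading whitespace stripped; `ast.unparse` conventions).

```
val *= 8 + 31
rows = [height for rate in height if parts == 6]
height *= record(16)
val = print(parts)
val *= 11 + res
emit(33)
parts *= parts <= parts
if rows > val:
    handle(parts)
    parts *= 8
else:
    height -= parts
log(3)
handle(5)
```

if parts == 6:

Transformed code:
val *= 8 + 31
rows = []
for rate in height:
    if parts == 6:
        rows.append(height)
height *= record(16)
val = print(parts)
val *= 11 + res
emit(33)
parts *= parts <= parts
if rows > val:
    handle(parts)
    parts *= 8
else:
    height -= parts
log(3)
handle(5)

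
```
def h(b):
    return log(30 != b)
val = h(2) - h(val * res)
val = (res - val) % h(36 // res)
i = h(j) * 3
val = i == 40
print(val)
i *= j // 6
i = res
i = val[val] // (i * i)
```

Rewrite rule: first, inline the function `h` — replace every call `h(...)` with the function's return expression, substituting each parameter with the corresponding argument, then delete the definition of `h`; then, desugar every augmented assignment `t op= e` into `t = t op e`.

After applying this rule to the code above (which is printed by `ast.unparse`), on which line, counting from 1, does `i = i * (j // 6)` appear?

6

Transformed code:
val = log(30 != 2) - log(30 != val * res)
val = (res - val) % log(30 != 36 // res)
i = log(30 != j) * 3
val = i == 40
print(val)
i = i * (j // 6)
i = res
i = val[val] // (i * i)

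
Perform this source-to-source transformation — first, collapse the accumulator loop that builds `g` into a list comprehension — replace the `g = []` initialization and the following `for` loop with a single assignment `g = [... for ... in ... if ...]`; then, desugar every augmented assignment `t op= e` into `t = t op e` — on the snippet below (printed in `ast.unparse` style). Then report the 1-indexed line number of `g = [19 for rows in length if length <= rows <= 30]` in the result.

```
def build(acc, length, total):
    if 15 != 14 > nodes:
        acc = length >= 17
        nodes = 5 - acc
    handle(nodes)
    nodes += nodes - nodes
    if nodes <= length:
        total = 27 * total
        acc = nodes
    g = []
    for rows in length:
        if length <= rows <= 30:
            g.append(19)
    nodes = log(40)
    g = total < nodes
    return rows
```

10

Transformed code:
def build(acc, length, total):
    if 15 != 14 > nodes:
        acc = length >= 17
        nodes = 5 - acc
    handle(nodes)
    nodes = nodes + (nodes - nodes)
    if nodes <= length:
        total = 27 * total
        acc = nodes
    g = [19 for rows in length if length <= rows <= 30]
    nodes = log(40)
    g = total < nodes
    return rows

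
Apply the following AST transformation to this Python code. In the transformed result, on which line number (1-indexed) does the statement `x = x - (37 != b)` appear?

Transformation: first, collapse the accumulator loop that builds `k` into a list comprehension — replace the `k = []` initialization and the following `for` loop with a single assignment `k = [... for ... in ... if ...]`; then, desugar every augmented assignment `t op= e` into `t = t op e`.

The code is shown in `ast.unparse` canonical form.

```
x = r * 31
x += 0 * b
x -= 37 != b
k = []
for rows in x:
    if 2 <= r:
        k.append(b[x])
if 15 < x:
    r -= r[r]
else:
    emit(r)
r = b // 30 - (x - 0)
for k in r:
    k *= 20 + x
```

Transformed code:
x = r * 31
x = x + 0 * b
x = x - (37 != b)
k = [b[x] for rows in x if 2 <= r]
if 15 < x:
    r = r - r[r]
else:
    emit(r)
r = b // 30 - (x - 0)
for k in r:
    k = k * (20 + x)

3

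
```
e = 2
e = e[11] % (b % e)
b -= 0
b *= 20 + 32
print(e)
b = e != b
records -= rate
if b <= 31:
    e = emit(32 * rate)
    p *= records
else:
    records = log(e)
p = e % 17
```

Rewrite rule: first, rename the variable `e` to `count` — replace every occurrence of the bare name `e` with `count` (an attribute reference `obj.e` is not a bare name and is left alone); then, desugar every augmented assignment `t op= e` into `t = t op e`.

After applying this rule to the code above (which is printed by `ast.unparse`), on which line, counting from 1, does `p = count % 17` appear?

Transformed code:
count = 2
count = count[11] % (b % count)
b = b - 0
b = b * (20 + 32)
print(count)
b = count != b
records = records - rate
if b <= 31:
    count = emit(32 * rate)
    p = p * records
else:
    records = log(count)
p = count % 17

13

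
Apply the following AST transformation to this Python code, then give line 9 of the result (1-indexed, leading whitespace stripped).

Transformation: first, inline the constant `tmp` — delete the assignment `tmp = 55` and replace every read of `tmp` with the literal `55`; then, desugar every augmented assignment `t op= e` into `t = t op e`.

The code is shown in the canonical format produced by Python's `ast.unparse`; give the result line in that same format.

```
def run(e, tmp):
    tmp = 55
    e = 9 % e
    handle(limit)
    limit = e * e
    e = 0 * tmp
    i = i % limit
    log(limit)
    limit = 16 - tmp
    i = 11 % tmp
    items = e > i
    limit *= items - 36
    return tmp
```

Transformed code:
def run(e, tmp):
    e = 9 % e
    handle(limit)
    limit = e * e
    e = 0 * 55
    i = i % limit
    log(limit)
    limit = 16 - 55
    i = 11 % 55
    items = e > i
    limit = limit * (items - 36)
    return 55

i = 11 % 55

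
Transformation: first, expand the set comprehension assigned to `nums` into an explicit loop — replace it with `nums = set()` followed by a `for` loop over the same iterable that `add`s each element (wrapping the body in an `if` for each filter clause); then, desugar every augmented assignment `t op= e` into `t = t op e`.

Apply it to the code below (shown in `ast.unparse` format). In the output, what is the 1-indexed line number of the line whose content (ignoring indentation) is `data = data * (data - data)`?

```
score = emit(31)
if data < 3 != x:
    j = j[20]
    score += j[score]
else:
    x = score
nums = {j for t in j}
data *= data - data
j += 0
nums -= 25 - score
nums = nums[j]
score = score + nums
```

Transformed code:
score = emit(31)
if data < 3 != x:
    j = j[20]
    score = score + j[score]
else:
    x = score
nums = set()
for t in j:
    nums.add(j)
data = data * (data - data)
j = j + 0
nums = nums - (25 - score)
nums = nums[j]
score = score + nums

10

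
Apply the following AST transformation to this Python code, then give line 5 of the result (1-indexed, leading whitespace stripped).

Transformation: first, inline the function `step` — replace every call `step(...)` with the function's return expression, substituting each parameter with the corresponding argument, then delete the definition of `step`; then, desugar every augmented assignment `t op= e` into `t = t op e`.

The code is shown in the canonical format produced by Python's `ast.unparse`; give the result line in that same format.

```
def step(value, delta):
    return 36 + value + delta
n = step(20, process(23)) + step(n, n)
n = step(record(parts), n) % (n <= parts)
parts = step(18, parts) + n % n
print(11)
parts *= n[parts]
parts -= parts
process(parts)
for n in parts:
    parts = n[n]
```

parts = parts * n[parts]

Transformed code:
n = 36 + 20 + process(23) + (36 + n + n)
n = (36 + record(parts) + n) % (n <= parts)
parts = 36 + 18 + parts + n % n
print(11)
parts = parts * n[parts]
parts = parts - parts
process(parts)
for n in parts:
    parts = n[n]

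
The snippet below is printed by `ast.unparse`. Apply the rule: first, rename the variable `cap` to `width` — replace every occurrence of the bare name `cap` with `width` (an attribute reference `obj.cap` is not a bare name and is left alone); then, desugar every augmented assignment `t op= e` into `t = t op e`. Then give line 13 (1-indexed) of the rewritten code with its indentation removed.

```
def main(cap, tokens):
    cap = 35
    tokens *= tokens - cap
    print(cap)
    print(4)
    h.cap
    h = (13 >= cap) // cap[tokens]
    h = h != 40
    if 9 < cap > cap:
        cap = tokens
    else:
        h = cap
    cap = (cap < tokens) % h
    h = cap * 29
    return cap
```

width = (width < tokens) % h

Transformed code:
def main(width, tokens):
    width = 35
    tokens = tokens * (tokens - width)
    print(width)
    print(4)
    h.cap
    h = (13 >= width) // width[tokens]
    h = h != 40
    if 9 < width > width:
        width = tokens
    else:
        h = width
    width = (width < tokens) % h
    h = width * 29
    return width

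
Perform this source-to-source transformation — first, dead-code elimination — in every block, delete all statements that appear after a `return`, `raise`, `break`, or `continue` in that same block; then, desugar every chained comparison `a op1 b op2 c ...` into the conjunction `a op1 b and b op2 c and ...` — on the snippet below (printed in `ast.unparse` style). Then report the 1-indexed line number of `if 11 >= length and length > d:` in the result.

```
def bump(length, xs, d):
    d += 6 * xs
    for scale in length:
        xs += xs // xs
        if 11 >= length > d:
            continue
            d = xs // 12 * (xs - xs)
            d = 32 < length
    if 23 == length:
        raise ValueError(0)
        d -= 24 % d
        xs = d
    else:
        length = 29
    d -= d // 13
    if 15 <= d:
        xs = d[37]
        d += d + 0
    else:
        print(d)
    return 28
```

5

Transformed code:
def bump(length, xs, d):
    d += 6 * xs
    for scale in length:
        xs += xs // xs
        if 11 >= length and length > d:
            continue
    if 23 == length:
        raise ValueError(0)
    else:
        length = 29
    d -= d // 13
    if 15 <= d:
        xs = d[37]
        d += d + 0
    else:
        print(d)
    return 28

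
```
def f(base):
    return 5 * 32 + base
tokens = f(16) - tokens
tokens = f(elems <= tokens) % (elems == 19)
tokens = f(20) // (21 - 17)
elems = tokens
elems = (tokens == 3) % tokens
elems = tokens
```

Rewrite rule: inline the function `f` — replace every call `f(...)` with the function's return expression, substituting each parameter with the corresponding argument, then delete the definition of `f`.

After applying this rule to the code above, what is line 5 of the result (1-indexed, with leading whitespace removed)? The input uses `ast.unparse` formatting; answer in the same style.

Transformed code:
tokens = 5 * 32 + 16 - tokens
tokens = (5 * 32 + (elems <= tokens)) % (elems == 19)
tokens = (5 * 32 + 20) // (21 - 17)
elems = tokens
elems = (tokens == 3) % tokens
elems = tokens

elems = (tokens == 3) % tokens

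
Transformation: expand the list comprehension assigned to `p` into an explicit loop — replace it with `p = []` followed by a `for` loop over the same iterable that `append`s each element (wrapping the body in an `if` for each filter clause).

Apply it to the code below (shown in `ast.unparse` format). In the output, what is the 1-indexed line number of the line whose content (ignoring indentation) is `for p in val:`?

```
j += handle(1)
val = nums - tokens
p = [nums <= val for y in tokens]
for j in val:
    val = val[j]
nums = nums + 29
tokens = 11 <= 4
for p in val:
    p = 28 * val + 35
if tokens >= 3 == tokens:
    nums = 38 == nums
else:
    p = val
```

Transformed code:
j += handle(1)
val = nums - tokens
p = []
for y in tokens:
    p.append(nums <= val)
for j in val:
    val = val[j]
nums = nums + 29
tokens = 11 <= 4
for p in val:
    p = 28 * val + 35
if tokens >= 3 == tokens:
    nums = 38 == nums
else:
    p = val

10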